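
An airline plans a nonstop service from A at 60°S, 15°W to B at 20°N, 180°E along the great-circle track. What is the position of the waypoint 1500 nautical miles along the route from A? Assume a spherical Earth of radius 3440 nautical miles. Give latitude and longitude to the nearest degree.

≈ 79°S, 69°W

The haversine formula gives a central angle δ ≈ 2.419 rad (138.6°) between the endpoints. The total great-circle distance is δ·R ≈ 2.419 × 3440 ≈ 8321 nmi, so the target fraction is f = 1500/8321 ≈ 0.180.
Interpolate at f ≈ 0.180 with slerp weights a = sin((1−f)δ)/sin δ ≈ 1.385, b = sin(fδ)/sin δ ≈ 0.639.
p = a·p₁ + b·p₂ ≈ (0.069, -0.179, -0.981); φ = arcsin(p_z) ≈ -78.92°, λ = atan2(p_y, p_x) ≈ -68.94°.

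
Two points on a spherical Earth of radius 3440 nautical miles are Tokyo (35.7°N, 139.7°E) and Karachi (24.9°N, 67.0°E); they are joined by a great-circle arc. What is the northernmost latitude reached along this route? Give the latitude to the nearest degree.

The great circle lies in the plane with unit normal n̂ = (p₁ × p₂)/|p₁ × p₂|.
Here n̂_z ≈ -0.794; the vertex latitude is φ_max = arccos|n̂_z| ≈ 37.4°.
Check via Clairaut: cos φ_max = |cos φ₁| · sin C = cos(35.7°)·sin(78.0°) ≈ 0.794, again giving ≈ 37.4°.

≈ 37°N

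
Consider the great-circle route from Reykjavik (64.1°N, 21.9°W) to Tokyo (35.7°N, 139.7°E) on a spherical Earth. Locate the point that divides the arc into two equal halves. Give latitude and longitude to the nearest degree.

Write both endpoints as unit vectors p₁, p₂ with components (cos φ cos λ, cos φ sin λ, sin φ).
The central angle between the endpoints is δ = arccos(p₁·p₂) ≈ 1.381 rad (79.1°).
Interpolate at f = 1/2 with slerp weights a = sin((1−f)δ)/sin δ ≈ 0.649, b = sin(fδ)/sin δ ≈ 0.649.
p = a·p₁ + b·p₂ ≈ (-0.139, 0.235, 0.962); φ = arcsin(p_z) ≈ 74.16°, λ = atan2(p_y, p_x) ≈ 120.58°.

≈ 74°N, 121°E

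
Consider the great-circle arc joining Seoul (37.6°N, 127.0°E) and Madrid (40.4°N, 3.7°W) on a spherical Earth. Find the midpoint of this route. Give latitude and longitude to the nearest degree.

Write both endpoints as unit vectors p₁, p₂ with components (cos φ cos λ, cos φ sin λ, sin φ).
The central angle between the endpoints is δ = arccos(p₁·p₂) ≈ 1.569 rad (89.9°).
Interpolate at f = 1/2 with slerp weights a = sin((1−f)δ)/sin δ ≈ 0.706, b = sin(fδ)/sin δ ≈ 0.706.
p = a·p₁ + b·p₂ ≈ (0.200, 0.412, 0.889); φ = arcsin(p_z) ≈ 62.73°, λ = atan2(p_y, p_x) ≈ 64.12°.

≈ 63°N, 64°E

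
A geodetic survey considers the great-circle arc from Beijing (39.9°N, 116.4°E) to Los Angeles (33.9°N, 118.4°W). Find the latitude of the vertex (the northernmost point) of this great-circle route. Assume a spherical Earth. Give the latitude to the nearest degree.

The great circle lies in the plane with unit normal n̂ = (p₁ × p₂)/|p₁ × p₂|.
Here n̂_z ≈ +0.520; the vertex latitude is φ_max = arccos|n̂_z| ≈ 58.6°.
Check via Clairaut: cos φ_max = |cos φ₁| · sin C = cos(39.9°)·sin(42.7°) ≈ 0.520, again giving ≈ 58.6°.

≈ 59°N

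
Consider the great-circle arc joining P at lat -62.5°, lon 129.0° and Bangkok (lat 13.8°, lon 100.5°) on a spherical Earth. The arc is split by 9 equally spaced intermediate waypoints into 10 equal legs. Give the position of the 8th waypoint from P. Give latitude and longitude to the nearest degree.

≈ lat -2°, lon 104°

Write both endpoints as unit vectors p₁, p₂ with components (cos φ cos λ, cos φ sin λ, sin φ).
The central angle between the endpoints is δ = arccos(p₁·p₂) ≈ 1.387 rad (79.5°).
Interpolate at f = 8/10 with slerp weights a = sin((1−f)δ)/sin δ ≈ 0.279, b = sin(fδ)/sin δ ≈ 0.911.
p = a·p₁ + b·p₂ ≈ (-0.242, 0.970, -0.030); φ = arcsin(p_z) ≈ -1.71°, λ = atan2(p_y, p_x) ≈ 104.02°.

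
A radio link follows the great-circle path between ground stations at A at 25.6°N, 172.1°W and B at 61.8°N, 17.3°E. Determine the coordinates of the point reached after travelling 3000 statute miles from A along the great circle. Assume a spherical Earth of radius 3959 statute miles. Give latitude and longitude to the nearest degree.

From cos δ = sin φ₁ sin φ₂ + cos φ₁ cos φ₂ cos Δλ, the central angle is δ ≈ 1.610 rad (92.3°). The total great-circle distance is δ·R ≈ 1.610 × 3959 ≈ 6376 mi, so the target fraction is f = 3000/6376 ≈ 0.471.
Interpolate at f ≈ 0.471 with slerp weights a = sin((1−f)δ)/sin δ ≈ 0.754, b = sin(fδ)/sin δ ≈ 0.688.
p = a·p₁ + b·p₂ ≈ (-0.363, 0.003, 0.932); φ = arcsin(p_z) ≈ 68.72°, λ = atan2(p_y, p_x) ≈ 179.49°.

≈ 69°N, 179°E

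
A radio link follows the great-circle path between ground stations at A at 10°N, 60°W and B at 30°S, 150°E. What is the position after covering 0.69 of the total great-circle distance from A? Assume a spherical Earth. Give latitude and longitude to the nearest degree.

Write both endpoints as unit vectors p₁, p₂ with components (cos φ cos λ, cos φ sin λ, sin φ).
The central angle between the endpoints is δ = arccos(p₁·p₂) ≈ 2.542 rad (145.6°).
Interpolate at f = 0.69 with slerp weights a = sin((1−f)δ)/sin δ ≈ 1.256, b = sin(fδ)/sin δ ≈ 1.742.
p = a·p₁ + b·p₂ ≈ (-0.688, -0.317, -0.653); φ = arcsin(p_z) ≈ -40.76°, λ = atan2(p_y, p_x) ≈ -155.28°.

≈ 41°S, 155°W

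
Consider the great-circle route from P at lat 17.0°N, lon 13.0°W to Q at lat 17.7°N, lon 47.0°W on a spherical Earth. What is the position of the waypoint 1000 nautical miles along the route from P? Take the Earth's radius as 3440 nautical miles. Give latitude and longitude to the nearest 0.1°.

Convert each endpoint to a unit vector on the sphere (x = cos φ cos λ, y = cos φ sin λ, z = sin φ).
The central angle between the endpoints is δ = arccos(p₁·p₂) ≈ 0.566 rad (32.4°). The total great-circle distance is δ·R ≈ 0.566 × 3440 ≈ 1946 nmi, so the target fraction is f = 1000/1946 ≈ 0.514.
Interpolate at f ≈ 0.514 with slerp weights a = sin((1−f)δ)/sin δ ≈ 0.507, b = sin(fδ)/sin δ ≈ 0.535.
p = a·p₁ + b·p₂ ≈ (0.820, -0.482, 0.311); φ = arcsin(p_z) ≈ 18.10°, λ = atan2(p_y, p_x) ≈ -30.44°.

≈ lat 18.1°N, lon 30.4°W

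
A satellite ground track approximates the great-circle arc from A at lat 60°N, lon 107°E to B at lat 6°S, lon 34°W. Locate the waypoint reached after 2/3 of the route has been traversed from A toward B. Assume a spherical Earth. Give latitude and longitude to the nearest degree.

≈ lat 31°N, lon 19°W

Write both endpoints as unit vectors p₁, p₂ with components (cos φ cos λ, cos φ sin λ, sin φ).
The central angle between the endpoints is δ = arccos(p₁·p₂) ≈ 2.068 rad (118.5°).
Interpolate at f = 2/3 with slerp weights a = sin((1−f)δ)/sin δ ≈ 0.724, b = sin(fδ)/sin δ ≈ 1.117.
p = a·p₁ + b·p₂ ≈ (0.815, -0.275, 0.510); φ = arcsin(p_z) ≈ 30.66°, λ = atan2(p_y, p_x) ≈ -18.65°.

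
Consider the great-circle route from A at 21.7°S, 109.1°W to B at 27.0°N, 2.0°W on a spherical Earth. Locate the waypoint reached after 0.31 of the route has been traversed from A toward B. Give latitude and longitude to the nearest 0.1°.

≈ 6.3°S, 76.1°W

The haversine formula gives a central angle δ ≈ 1.995 rad (114.3°) between the endpoints.
Interpolate at f = 0.31 with slerp weights a = sin((1−f)δ)/sin δ ≈ 1.076, b = sin(fδ)/sin δ ≈ 0.636.
p = a·p₁ + b·p₂ ≈ (0.239, -0.965, -0.109); φ = arcsin(p_z) ≈ -6.27°, λ = atan2(p_y, p_x) ≈ -76.08°.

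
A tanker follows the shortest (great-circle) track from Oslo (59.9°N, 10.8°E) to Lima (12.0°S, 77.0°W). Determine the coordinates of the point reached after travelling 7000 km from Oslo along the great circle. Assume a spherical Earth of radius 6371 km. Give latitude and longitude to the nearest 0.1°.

≈ (19.4°N, 58.4°W)

The haversine formula gives a central angle δ ≈ 1.733 rad (99.3°) between the endpoints. The total great-circle distance is δ·R ≈ 1.733 × 6371 ≈ 11038 km, so the target fraction is f = 7000/11038 ≈ 0.634.
Interpolate at f ≈ 0.634 with slerp weights a = sin((1−f)δ)/sin δ ≈ 0.600, b = sin(fδ)/sin δ ≈ 0.902.
p = a·p₁ + b·p₂ ≈ (0.494, -0.804, 0.332); φ = arcsin(p_z) ≈ 19.36°, λ = atan2(p_y, p_x) ≈ -58.41°.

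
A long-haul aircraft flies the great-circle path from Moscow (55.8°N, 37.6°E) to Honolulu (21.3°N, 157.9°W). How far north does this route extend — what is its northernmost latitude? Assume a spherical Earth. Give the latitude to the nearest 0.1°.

The great circle lies in the plane with unit normal n̂ = (p₁ × p₂)/|p₁ × p₂|.
Here n̂_z ≈ +0.143; the vertex latitude is φ_max = arccos|n̂_z| ≈ 81.8°.

≈ 81.8°N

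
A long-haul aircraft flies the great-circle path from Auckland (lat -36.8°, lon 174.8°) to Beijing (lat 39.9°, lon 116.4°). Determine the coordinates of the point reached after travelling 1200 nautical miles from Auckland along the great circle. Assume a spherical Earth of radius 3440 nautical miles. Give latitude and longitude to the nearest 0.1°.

Write both endpoints as unit vectors p₁, p₂ with components (cos φ cos λ, cos φ sin λ, sin φ).
The central angle between the endpoints is δ = arccos(p₁·p₂) ≈ 1.633 rad (93.6°). The total great-circle distance is δ·R ≈ 1.633 × 3440 ≈ 5618 nmi, so the target fraction is f = 1200/5618 ≈ 0.214.
Interpolate at f ≈ 0.214 with slerp weights a = sin((1−f)δ)/sin δ ≈ 0.961, b = sin(fδ)/sin δ ≈ 0.342.
p = a·p₁ + b·p₂ ≈ (-0.883, 0.305, -0.356); φ = arcsin(p_z) ≈ -20.86°, λ = atan2(p_y, p_x) ≈ 160.94°.

≈ lat -20.9°, lon 160.9°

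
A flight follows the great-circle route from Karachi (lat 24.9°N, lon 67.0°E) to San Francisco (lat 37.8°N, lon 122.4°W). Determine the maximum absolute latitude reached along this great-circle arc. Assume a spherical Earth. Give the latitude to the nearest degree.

≈ 82°N

The great circle lies in the plane with unit normal n̂ = (p₁ × p₂)/|p₁ × p₂|.
Here n̂_z ≈ +0.131; the vertex latitude is φ_max = arccos|n̂_z| ≈ 82.5°.
Check via Clairaut: cos φ_max = |cos φ₁| · sin C = cos(24.9°)·sin(8.3°) ≈ 0.131, again giving ≈ 82.5°.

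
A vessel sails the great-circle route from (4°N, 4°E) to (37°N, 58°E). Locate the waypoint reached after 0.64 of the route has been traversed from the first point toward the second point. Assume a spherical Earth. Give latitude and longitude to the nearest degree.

≈ (27°N, 35°E)

Convert each endpoint to a unit vector on the sphere (x = cos φ cos λ, y = cos φ sin λ, z = sin φ).
The central angle between the endpoints is δ = arccos(p₁·p₂) ≈ 1.035 rad (59.3°).
Interpolate at f = 0.64 with slerp weights a = sin((1−f)δ)/sin δ ≈ 0.423, b = sin(fδ)/sin δ ≈ 0.715.
p = a·p₁ + b·p₂ ≈ (0.724, 0.514, 0.460); φ = arcsin(p_z) ≈ 27.39°, λ = atan2(p_y, p_x) ≈ 35.37°.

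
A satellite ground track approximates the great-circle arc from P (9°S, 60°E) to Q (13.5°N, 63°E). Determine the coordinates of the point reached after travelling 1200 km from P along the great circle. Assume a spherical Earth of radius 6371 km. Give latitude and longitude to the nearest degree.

From cos δ = sin φ₁ sin φ₂ + cos φ₁ cos φ₂ cos Δλ, the central angle is δ ≈ 0.396 rad (22.7°). The total great-circle distance is δ·R ≈ 0.396 × 6371 ≈ 2524 km, so the target fraction is f = 1200/2524 ≈ 0.475.
Interpolate at f ≈ 0.475 with slerp weights a = sin((1−f)δ)/sin δ ≈ 0.535, b = sin(fδ)/sin δ ≈ 0.485.
p = a·p₁ + b·p₂ ≈ (0.478, 0.878, 0.030); φ = arcsin(p_z) ≈ 1.70°, λ = atan2(p_y, p_x) ≈ 61.42°.

≈ (2°N, 61°E)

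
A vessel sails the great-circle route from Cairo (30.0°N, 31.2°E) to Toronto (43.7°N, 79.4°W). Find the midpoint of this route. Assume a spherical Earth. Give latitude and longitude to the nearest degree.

≈ (53°N, 17°W)

The haversine formula gives a central angle δ ≈ 1.445 rad (82.8°) between the endpoints.
Interpolate at f = 1/2 with slerp weights a = sin((1−f)δ)/sin δ ≈ 0.667, b = sin(fδ)/sin δ ≈ 0.667.
p = a·p₁ + b·p₂ ≈ (0.582, -0.175, 0.794); φ = arcsin(p_z) ≈ 52.55°, λ = atan2(p_y, p_x) ≈ -16.69°.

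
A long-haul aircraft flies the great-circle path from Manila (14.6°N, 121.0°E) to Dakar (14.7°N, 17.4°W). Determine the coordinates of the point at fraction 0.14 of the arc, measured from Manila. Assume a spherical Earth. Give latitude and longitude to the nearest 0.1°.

≈ 24.0°N, 104.5°E

The haversine formula gives a central angle δ ≈ 2.260 rad (129.5°) between the endpoints.
Interpolate at f = 0.14 with slerp weights a = sin((1−f)δ)/sin δ ≈ 1.207, b = sin(fδ)/sin δ ≈ 0.403.
p = a·p₁ + b·p₂ ≈ (-0.229, 0.884, 0.407); φ = arcsin(p_z) ≈ 23.99°, λ = atan2(p_y, p_x) ≈ 104.54°.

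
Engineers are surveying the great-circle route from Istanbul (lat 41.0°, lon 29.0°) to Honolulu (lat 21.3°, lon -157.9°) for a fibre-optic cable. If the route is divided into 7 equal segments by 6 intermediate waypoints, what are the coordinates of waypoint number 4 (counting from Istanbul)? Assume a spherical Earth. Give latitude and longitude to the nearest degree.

Convert each endpoint to a unit vector on the sphere (x = cos φ cos λ, y = cos φ sin λ, z = sin φ).
The central angle between the endpoints is δ = arccos(p₁·p₂) ≈ 2.049 rad (117.4°).
Interpolate at f = 4/7 with slerp weights a = sin((1−f)δ)/sin δ ≈ 0.866, b = sin(fδ)/sin δ ≈ 1.037.
p = a·p₁ + b·p₂ ≈ (-0.323, -0.047, 0.945); φ = arcsin(p_z) ≈ 70.93°, λ = atan2(p_y, p_x) ≈ -171.81°.

≈ lat 71°, lon -172°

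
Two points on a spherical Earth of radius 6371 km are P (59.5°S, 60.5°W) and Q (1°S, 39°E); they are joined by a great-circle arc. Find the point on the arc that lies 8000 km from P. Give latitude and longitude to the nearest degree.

≈ (20°S, 27°E)

Convert each endpoint to a unit vector on the sphere (x = cos φ cos λ, y = cos φ sin λ, z = sin φ).
The central angle between the endpoints is δ = arccos(p₁·p₂) ≈ 1.640 rad (93.9°). The total great-circle distance is δ·R ≈ 1.640 × 6371 ≈ 10446 km, so the target fraction is f = 8000/10446 ≈ 0.766.
Interpolate at f ≈ 0.766 with slerp weights a = sin((1−f)δ)/sin δ ≈ 0.375, b = sin(fδ)/sin δ ≈ 0.953.
p = a·p₁ + b·p₂ ≈ (0.834, 0.434, -0.340); φ = arcsin(p_z) ≈ -19.88°, λ = atan2(p_y, p_x) ≈ 27.47°.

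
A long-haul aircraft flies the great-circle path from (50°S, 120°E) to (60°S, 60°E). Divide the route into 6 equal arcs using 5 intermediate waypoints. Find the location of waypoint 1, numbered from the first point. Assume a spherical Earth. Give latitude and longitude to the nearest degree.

≈ (53°S, 113°E)

The haversine formula gives a central angle δ ≈ 0.602 rad (34.5°) between the endpoints.
Interpolate at f = 1/6 with slerp weights a = sin((1−f)δ)/sin δ ≈ 0.849, b = sin(fδ)/sin δ ≈ 0.177.
p = a·p₁ + b·p₂ ≈ (-0.229, 0.549, -0.804); φ = arcsin(p_z) ≈ -53.49°, λ = atan2(p_y, p_x) ≈ 112.60°.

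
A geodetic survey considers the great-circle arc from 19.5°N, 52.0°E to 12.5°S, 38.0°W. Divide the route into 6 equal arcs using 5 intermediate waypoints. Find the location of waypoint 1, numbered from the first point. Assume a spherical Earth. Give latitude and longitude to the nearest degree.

≈ 16°N, 36°E

Write both endpoints as unit vectors p₁, p₂ with components (cos φ cos λ, cos φ sin λ, sin φ).
The central angle between the endpoints is δ = arccos(p₁·p₂) ≈ 1.643 rad (94.1°).
Interpolate at f = 1/6 with slerp weights a = sin((1−f)δ)/sin δ ≈ 0.982, b = sin(fδ)/sin δ ≈ 0.271.
p = a·p₁ + b·p₂ ≈ (0.779, 0.567, 0.269); φ = arcsin(p_z) ≈ 15.62°, λ = atan2(p_y, p_x) ≈ 36.05°.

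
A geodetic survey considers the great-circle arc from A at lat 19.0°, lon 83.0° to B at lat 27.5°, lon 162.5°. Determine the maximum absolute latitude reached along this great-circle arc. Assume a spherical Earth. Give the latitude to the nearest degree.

≈ 30°

The great circle lies in the plane with unit normal n̂ = (p₁ × p₂)/|p₁ × p₂|.
Here n̂_z ≈ +0.865; the vertex latitude is φ_max = arccos|n̂_z| ≈ 30.1°.
Check via Clairaut: cos φ_max = |cos φ₁| · sin C = cos(19.0°)·sin(66.2°) ≈ 0.865, again giving ≈ 30.1°.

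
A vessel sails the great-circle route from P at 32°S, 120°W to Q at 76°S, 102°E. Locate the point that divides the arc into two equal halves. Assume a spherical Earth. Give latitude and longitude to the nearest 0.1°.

Write both endpoints as unit vectors p₁, p₂ with components (cos φ cos λ, cos φ sin λ, sin φ).
The central angle between the endpoints is δ = arccos(p₁·p₂) ≈ 1.201 rad (68.8°).
Interpolate at f = 1/2 with slerp weights a = sin((1−f)δ)/sin δ ≈ 0.606, b = sin(fδ)/sin δ ≈ 0.606.
p = a·p₁ + b·p₂ ≈ (-0.287, -0.302, -0.909); φ = arcsin(p_z) ≈ -65.38°, λ = atan2(p_y, p_x) ≈ -133.62°.

≈ 65.4°S, 133.6°W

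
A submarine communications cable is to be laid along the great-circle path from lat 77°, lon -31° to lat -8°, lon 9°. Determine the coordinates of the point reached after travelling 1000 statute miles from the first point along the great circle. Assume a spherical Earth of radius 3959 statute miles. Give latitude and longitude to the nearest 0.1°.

≈ lat 64.2°, lon -9.6°

From cos δ = sin φ₁ sin φ₂ + cos φ₁ cos φ₂ cos Δλ, the central angle is δ ≈ 1.536 rad (88.0°). The total great-circle distance is δ·R ≈ 1.536 × 3959 ≈ 6080 mi, so the target fraction is f = 1000/6080 ≈ 0.164.
Interpolate at f ≈ 0.164 with slerp weights a = sin((1−f)δ)/sin δ ≈ 0.960, b = sin(fδ)/sin δ ≈ 0.250.
p = a·p₁ + b·p₂ ≈ (0.430, -0.072, 0.900); φ = arcsin(p_z) ≈ 64.17°, λ = atan2(p_y, p_x) ≈ -9.57°.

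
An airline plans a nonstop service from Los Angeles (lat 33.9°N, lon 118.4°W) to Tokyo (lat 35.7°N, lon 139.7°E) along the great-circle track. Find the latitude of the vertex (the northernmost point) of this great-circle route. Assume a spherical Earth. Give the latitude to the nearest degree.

≈ 48°N

The great circle lies in the plane with unit normal n̂ = (p₁ × p₂)/|p₁ × p₂|.
Here n̂_z ≈ -0.671; the vertex latitude is φ_max = arccos|n̂_z| ≈ 47.8°.
Check via Clairaut: cos φ_max = |cos φ₁| · sin C = cos(33.9°)·sin(54.0°) ≈ 0.671, again giving ≈ 47.8°.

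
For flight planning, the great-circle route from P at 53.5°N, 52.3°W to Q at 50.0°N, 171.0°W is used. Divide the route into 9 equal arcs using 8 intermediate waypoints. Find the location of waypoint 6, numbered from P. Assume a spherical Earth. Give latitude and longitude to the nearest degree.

≈ 65°N, 141°W

Write both endpoints as unit vectors p₁, p₂ with components (cos φ cos λ, cos φ sin λ, sin φ).
The central angle between the endpoints is δ = arccos(p₁·p₂) ≈ 1.124 rad (64.4°).
Interpolate at f = 6/9 with slerp weights a = sin((1−f)δ)/sin δ ≈ 0.406, b = sin(fδ)/sin δ ≈ 0.755.
p = a·p₁ + b·p₂ ≈ (-0.332, -0.267, 0.905); φ = arcsin(p_z) ≈ 64.79°, λ = atan2(p_y, p_x) ≈ -141.19°.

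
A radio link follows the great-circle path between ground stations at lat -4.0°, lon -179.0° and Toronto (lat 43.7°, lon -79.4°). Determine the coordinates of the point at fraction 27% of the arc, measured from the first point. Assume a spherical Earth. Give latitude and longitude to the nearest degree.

≈ lat 14°, lon -159°

Convert each endpoint to a unit vector on the sphere (x = cos φ cos λ, y = cos φ sin λ, z = sin φ).
The central angle between the endpoints is δ = arccos(p₁·p₂) ≈ 1.740 rad (99.7°).
Interpolate at f = 0.27 with slerp weights a = sin((1−f)δ)/sin δ ≈ 0.969, b = sin(fδ)/sin δ ≈ 0.459.
p = a·p₁ + b·p₂ ≈ (-0.905, -0.343, 0.250); φ = arcsin(p_z) ≈ 14.46°, λ = atan2(p_y, p_x) ≈ -159.24°.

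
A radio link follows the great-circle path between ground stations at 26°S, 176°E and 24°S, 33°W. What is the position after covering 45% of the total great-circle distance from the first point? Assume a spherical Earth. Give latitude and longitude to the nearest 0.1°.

≈ 61.4°S, 119.6°W

Write both endpoints as unit vectors p₁, p₂ with components (cos φ cos λ, cos φ sin λ, sin φ).
The central angle between the endpoints is δ = arccos(p₁·p₂) ≈ 2.141 rad (122.7°).
Interpolate at f = 0.45 with slerp weights a = sin((1−f)δ)/sin δ ≈ 1.097, b = sin(fδ)/sin δ ≈ 0.976.
p = a·p₁ + b·p₂ ≈ (-0.236, -0.417, -0.878); φ = arcsin(p_z) ≈ -61.38°, λ = atan2(p_y, p_x) ≈ -119.58°.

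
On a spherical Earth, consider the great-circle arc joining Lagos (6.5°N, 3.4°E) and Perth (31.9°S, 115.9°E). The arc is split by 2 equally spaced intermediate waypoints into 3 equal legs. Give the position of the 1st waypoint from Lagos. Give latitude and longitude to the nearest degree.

Convert each endpoint to a unit vector on the sphere (x = cos φ cos λ, y = cos φ sin λ, z = sin φ).
The central angle between the endpoints is δ = arccos(p₁·p₂) ≈ 1.963 rad (112.5°).
Interpolate at f = 1/3 with slerp weights a = sin((1−f)δ)/sin δ ≈ 1.045, b = sin(fδ)/sin δ ≈ 0.659.
p = a·p₁ + b·p₂ ≈ (0.793, 0.565, -0.230); φ = arcsin(p_z) ≈ -13.29°, λ = atan2(p_y, p_x) ≈ 35.47°.

≈ 13°S, 35°E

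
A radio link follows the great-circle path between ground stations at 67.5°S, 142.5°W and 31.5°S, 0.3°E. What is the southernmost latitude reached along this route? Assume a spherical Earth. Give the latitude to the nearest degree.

≈ 78°S

The great circle lies in the plane with unit normal n̂ = (p₁ × p₂)/|p₁ × p₂|.
Here n̂_z ≈ +0.202; the vertex latitude is φ_max = arccos|n̂_z| ≈ 78.3°.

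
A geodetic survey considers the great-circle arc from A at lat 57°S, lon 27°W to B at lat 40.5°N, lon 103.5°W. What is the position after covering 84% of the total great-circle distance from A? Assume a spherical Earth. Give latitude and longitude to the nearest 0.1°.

≈ lat 24.8°N, lon 91.5°W

From cos δ = sin φ₁ sin φ₂ + cos φ₁ cos φ₂ cos Δλ, the central angle is δ ≈ 2.035 rad (116.6°).
Interpolate at f = 0.84 with slerp weights a = sin((1−f)δ)/sin δ ≈ 0.358, b = sin(fδ)/sin δ ≈ 1.108.
p = a·p₁ + b·p₂ ≈ (-0.023, -0.908, 0.419); φ = arcsin(p_z) ≈ 24.79°, λ = atan2(p_y, p_x) ≈ -91.45°.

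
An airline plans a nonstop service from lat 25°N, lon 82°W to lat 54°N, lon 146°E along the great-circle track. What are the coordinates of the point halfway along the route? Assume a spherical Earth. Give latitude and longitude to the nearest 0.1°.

≈ lat 61.3°N, lon 122.4°W

From cos δ = sin φ₁ sin φ₂ + cos φ₁ cos φ₂ cos Δλ, the central angle is δ ≈ 1.585 rad (90.8°).
Interpolate at f = 1/2 with slerp weights a = sin((1−f)δ)/sin δ ≈ 0.712, b = sin(fδ)/sin δ ≈ 0.712.
p = a·p₁ + b·p₂ ≈ (-0.257, -0.405, 0.877); φ = arcsin(p_z) ≈ 61.32°, λ = atan2(p_y, p_x) ≈ -122.41°.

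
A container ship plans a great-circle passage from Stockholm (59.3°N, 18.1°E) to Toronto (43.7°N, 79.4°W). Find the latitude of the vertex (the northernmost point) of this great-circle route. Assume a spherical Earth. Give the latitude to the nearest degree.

≈ 64°N

The great circle lies in the plane with unit normal n̂ = (p₁ × p₂)/|p₁ × p₂|.
Here n̂_z ≈ -0.437; the vertex latitude is φ_max = arccos|n̂_z| ≈ 64.1°.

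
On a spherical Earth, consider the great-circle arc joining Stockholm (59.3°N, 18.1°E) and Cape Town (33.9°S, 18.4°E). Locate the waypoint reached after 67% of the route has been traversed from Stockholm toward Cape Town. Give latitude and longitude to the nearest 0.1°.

From cos δ = sin φ₁ sin φ₂ + cos φ₁ cos φ₂ cos Δλ, the central angle is δ ≈ 1.627 rad (93.2°).
Interpolate at f = 0.67 with slerp weights a = sin((1−f)δ)/sin δ ≈ 0.512, b = sin(fδ)/sin δ ≈ 0.888.
p = a·p₁ + b·p₂ ≈ (0.948, 0.314, -0.055); φ = arcsin(p_z) ≈ -3.14°, λ = atan2(p_y, p_x) ≈ 18.32°.

≈ (3.1°S, 18.3°E)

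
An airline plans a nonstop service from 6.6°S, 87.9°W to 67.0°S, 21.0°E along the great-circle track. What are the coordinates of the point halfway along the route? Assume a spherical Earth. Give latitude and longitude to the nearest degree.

Write both endpoints as unit vectors p₁, p₂ with components (cos φ cos λ, cos φ sin λ, sin φ).
The central angle between the endpoints is δ = arccos(p₁·p₂) ≈ 1.591 rad (91.1°).
Interpolate at f = 1/2 with slerp weights a = sin((1−f)δ)/sin δ ≈ 0.714, b = sin(fδ)/sin δ ≈ 0.714.
p = a·p₁ + b·p₂ ≈ (0.287, -0.609, -0.740); φ = arcsin(p_z) ≈ -47.70°, λ = atan2(p_y, p_x) ≈ -64.80°.

≈ 48°S, 65°W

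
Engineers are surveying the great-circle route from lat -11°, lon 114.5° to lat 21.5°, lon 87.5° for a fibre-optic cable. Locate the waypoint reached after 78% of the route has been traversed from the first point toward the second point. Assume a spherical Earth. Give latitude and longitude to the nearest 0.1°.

≈ lat 14.5°, lon 93.8°

From cos δ = sin φ₁ sin φ₂ + cos φ₁ cos φ₂ cos Δλ, the central angle is δ ≈ 0.732 rad (41.9°).
Interpolate at f = 0.78 with slerp weights a = sin((1−f)δ)/sin δ ≈ 0.240, b = sin(fδ)/sin δ ≈ 0.809.
p = a·p₁ + b·p₂ ≈ (-0.065, 0.966, 0.251); φ = arcsin(p_z) ≈ 14.51°, λ = atan2(p_y, p_x) ≈ 93.84°.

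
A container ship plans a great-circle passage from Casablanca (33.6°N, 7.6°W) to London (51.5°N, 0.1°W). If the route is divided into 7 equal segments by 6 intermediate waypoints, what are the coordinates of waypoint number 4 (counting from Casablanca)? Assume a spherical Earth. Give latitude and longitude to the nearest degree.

From cos δ = sin φ₁ sin φ₂ + cos φ₁ cos φ₂ cos Δλ, the central angle is δ ≈ 0.327 rad (18.7°).
Interpolate at f = 4/7 with slerp weights a = sin((1−f)δ)/sin δ ≈ 0.435, b = sin(fδ)/sin δ ≈ 0.578.
p = a·p₁ + b·p₂ ≈ (0.719, -0.049, 0.693); φ = arcsin(p_z) ≈ 43.89°, λ = atan2(p_y, p_x) ≈ -3.86°.

≈ 44°N, 4°W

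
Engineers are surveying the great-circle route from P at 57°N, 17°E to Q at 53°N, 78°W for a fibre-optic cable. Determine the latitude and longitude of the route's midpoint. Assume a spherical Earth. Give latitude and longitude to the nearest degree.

From cos δ = sin φ₁ sin φ₂ + cos φ₁ cos φ₂ cos Δλ, the central angle is δ ≈ 0.875 rad (50.1°).
Interpolate at f = 1/2 with slerp weights a = sin((1−f)δ)/sin δ ≈ 0.552, b = sin(fδ)/sin δ ≈ 0.552.
p = a·p₁ + b·p₂ ≈ (0.357, -0.237, 0.904); φ = arcsin(p_z) ≈ 64.65°, λ = atan2(p_y, p_x) ≈ -33.62°.

≈ 65°N, 34°W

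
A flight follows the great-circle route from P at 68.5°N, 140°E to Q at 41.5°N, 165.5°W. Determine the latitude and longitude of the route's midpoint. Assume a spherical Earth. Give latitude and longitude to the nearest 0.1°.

Write both endpoints as unit vectors p₁, p₂ with components (cos φ cos λ, cos φ sin λ, sin φ).
The central angle between the endpoints is δ = arccos(p₁·p₂) ≈ 0.683 rad (39.1°).
Interpolate at f = 1/2 with slerp weights a = sin((1−f)δ)/sin δ ≈ 0.531, b = sin(fδ)/sin δ ≈ 0.531.
p = a·p₁ + b·p₂ ≈ (-0.534, 0.026, 0.845); φ = arcsin(p_z) ≈ 57.70°, λ = atan2(p_y, p_x) ≈ 177.26°.

≈ 57.7°N, 177.3°E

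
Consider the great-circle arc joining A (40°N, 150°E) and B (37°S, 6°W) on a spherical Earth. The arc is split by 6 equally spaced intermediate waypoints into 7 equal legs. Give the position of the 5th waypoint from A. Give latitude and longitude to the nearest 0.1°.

Convert each endpoint to a unit vector on the sphere (x = cos φ cos λ, y = cos φ sin λ, z = sin φ).
The central angle between the endpoints is δ = arccos(p₁·p₂) ≈ 2.811 rad (161.0°).
Interpolate at f = 5/7 with slerp weights a = sin((1−f)δ)/sin δ ≈ 2.214, b = sin(fδ)/sin δ ≈ 2.789.
p = a·p₁ + b·p₂ ≈ (0.746, 0.615, -0.255); φ = arcsin(p_z) ≈ -14.77°, λ = atan2(p_y, p_x) ≈ 39.52°.

≈ (14.8°S, 39.5°E)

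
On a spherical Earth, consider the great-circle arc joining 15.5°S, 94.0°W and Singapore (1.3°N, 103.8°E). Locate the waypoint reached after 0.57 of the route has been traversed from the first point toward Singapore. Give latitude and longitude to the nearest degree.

Convert each endpoint to a unit vector on the sphere (x = cos φ cos λ, y = cos φ sin λ, z = sin φ).
The central angle between the endpoints is δ = arccos(p₁·p₂) ≈ 2.747 rad (157.4°).
Interpolate at f = 0.57 with slerp weights a = sin((1−f)δ)/sin δ ≈ 2.409, b = sin(fδ)/sin δ ≈ 2.604.
p = a·p₁ + b·p₂ ≈ (-0.783, 0.212, -0.585); φ = arcsin(p_z) ≈ -35.78°, λ = atan2(p_y, p_x) ≈ 164.82°.

≈ 36°S, 165°E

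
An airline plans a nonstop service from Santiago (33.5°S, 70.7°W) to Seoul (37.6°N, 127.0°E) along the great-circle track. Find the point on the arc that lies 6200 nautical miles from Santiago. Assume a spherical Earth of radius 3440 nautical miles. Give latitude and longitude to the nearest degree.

Write both endpoints as unit vectors p₁, p₂ with components (cos φ cos λ, cos φ sin λ, sin φ).
The central angle between the endpoints is δ = arccos(p₁·p₂) ≈ 2.881 rad (165.1°). The total great-circle distance is δ·R ≈ 2.881 × 3440 ≈ 9910 nmi, so the target fraction is f = 6200/9910 ≈ 0.626.
Interpolate at f ≈ 0.626 with slerp weights a = sin((1−f)δ)/sin δ ≈ 3.417, b = sin(fδ)/sin δ ≈ 3.774.
p = a·p₁ + b·p₂ ≈ (-0.858, -0.301, 0.417); φ = arcsin(p_z) ≈ 24.63°, λ = atan2(p_y, p_x) ≈ -160.66°.

≈ 25°N, 161°W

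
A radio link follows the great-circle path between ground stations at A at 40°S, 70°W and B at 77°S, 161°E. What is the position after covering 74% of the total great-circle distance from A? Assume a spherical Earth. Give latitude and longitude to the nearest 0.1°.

Convert each endpoint to a unit vector on the sphere (x = cos φ cos λ, y = cos φ sin λ, z = sin φ).
The central angle between the endpoints is δ = arccos(p₁·p₂) ≈ 1.026 rad (58.8°).
Interpolate at f = 0.74 with slerp weights a = sin((1−f)δ)/sin δ ≈ 0.308, b = sin(fδ)/sin δ ≈ 0.805.
p = a·p₁ + b·p₂ ≈ (-0.090, -0.163, -0.982); φ = arcsin(p_z) ≈ -79.26°, λ = atan2(p_y, p_x) ≈ -119.03°.

≈ 79.3°S, 119.0°W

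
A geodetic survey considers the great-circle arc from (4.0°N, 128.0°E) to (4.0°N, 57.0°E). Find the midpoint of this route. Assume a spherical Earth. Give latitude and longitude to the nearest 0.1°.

≈ (4.9°N, 92.5°E)

From cos δ = sin φ₁ sin φ₂ + cos φ₁ cos φ₂ cos Δλ, the central angle is δ ≈ 1.236 rad (70.8°).
Interpolate at f = 1/2 with slerp weights a = sin((1−f)δ)/sin δ ≈ 0.613, b = sin(fδ)/sin δ ≈ 0.613.
p = a·p₁ + b·p₂ ≈ (-0.043, 0.995, 0.086); φ = arcsin(p_z) ≈ 4.91°, λ = atan2(p_y, p_x) ≈ 92.50°.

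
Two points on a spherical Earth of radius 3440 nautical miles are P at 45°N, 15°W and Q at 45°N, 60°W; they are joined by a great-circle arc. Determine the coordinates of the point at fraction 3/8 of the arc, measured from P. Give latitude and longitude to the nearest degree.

From cos δ = sin φ₁ sin φ₂ + cos φ₁ cos φ₂ cos Δλ, the central angle is δ ≈ 0.548 rad (31.4°).
Interpolate at f = 3/8 with slerp weights a = sin((1−f)δ)/sin δ ≈ 0.645, b = sin(fδ)/sin δ ≈ 0.392.
p = a·p₁ + b·p₂ ≈ (0.579, -0.358, 0.733); φ = arcsin(p_z) ≈ 47.12°, λ = atan2(p_y, p_x) ≈ -31.73°.

≈ 47°N, 32°W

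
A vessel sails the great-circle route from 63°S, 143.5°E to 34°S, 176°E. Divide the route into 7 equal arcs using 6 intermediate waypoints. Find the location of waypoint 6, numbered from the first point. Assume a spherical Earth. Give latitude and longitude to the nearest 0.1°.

From cos δ = sin φ₁ sin φ₂ + cos φ₁ cos φ₂ cos Δλ, the central angle is δ ≈ 0.617 rad (35.3°).
Interpolate at f = 6/7 with slerp weights a = sin((1−f)δ)/sin δ ≈ 0.152, b = sin(fδ)/sin δ ≈ 0.872.
p = a·p₁ + b·p₂ ≈ (-0.777, 0.092, -0.623); φ = arcsin(p_z) ≈ -38.55°, λ = atan2(p_y, p_x) ≈ 173.28°.

≈ 38.5°S, 173.3°E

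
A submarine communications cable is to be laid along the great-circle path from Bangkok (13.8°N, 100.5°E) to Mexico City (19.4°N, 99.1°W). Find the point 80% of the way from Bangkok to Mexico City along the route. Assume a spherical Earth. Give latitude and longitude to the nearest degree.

≈ (42°N, 119°W)

Write both endpoints as unit vectors p₁, p₂ with components (cos φ cos λ, cos φ sin λ, sin φ).
The central angle between the endpoints is δ = arccos(p₁·p₂) ≈ 2.471 rad (141.6°).
Interpolate at f = 0.80 with slerp weights a = sin((1−f)δ)/sin δ ≈ 0.764, b = sin(fδ)/sin δ ≈ 1.479.
p = a·p₁ + b·p₂ ≈ (-0.356, -0.648, 0.673); φ = arcsin(p_z) ≈ 42.33°, λ = atan2(p_y, p_x) ≈ -118.77°.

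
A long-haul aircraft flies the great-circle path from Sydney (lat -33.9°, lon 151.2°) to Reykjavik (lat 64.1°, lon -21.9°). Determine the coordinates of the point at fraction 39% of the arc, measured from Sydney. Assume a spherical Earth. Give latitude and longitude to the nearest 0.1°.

≈ lat 24.2°, lon 145.7°

The haversine formula gives a central angle δ ≈ 2.609 rad (149.5°) between the endpoints.
Interpolate at f = 0.39 with slerp weights a = sin((1−f)δ)/sin δ ≈ 1.970, b = sin(fδ)/sin δ ≈ 1.677.
p = a·p₁ + b·p₂ ≈ (-0.753, 0.515, 0.409); φ = arcsin(p_z) ≈ 24.17°, λ = atan2(p_y, p_x) ≈ 145.67°.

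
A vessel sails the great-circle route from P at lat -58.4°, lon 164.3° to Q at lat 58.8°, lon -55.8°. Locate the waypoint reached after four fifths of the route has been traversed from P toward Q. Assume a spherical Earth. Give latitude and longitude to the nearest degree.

From cos δ = sin φ₁ sin φ₂ + cos φ₁ cos φ₂ cos Δλ, the central angle is δ ≈ 2.782 rad (159.4°).
Interpolate at f = 4/5 with slerp weights a = sin((1−f)δ)/sin δ ≈ 1.502, b = sin(fδ)/sin δ ≈ 2.256.
p = a·p₁ + b·p₂ ≈ (-0.101, -0.753, 0.650); φ = arcsin(p_z) ≈ 40.52°, λ = atan2(p_y, p_x) ≈ -97.64°.

≈ lat 41°, lon -98°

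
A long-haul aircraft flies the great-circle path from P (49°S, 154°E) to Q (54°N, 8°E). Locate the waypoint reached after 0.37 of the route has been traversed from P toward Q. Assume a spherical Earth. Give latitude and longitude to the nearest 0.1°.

≈ (8.3°S, 103.4°E)

Convert each endpoint to a unit vector on the sphere (x = cos φ cos λ, y = cos φ sin λ, z = sin φ).
The central angle between the endpoints is δ = arccos(p₁·p₂) ≈ 2.766 rad (158.5°).
Interpolate at f = 0.37 with slerp weights a = sin((1−f)δ)/sin δ ≈ 2.686, b = sin(fδ)/sin δ ≈ 2.327.
p = a·p₁ + b·p₂ ≈ (-0.229, 0.963, -0.144); φ = arcsin(p_z) ≈ -8.27°, λ = atan2(p_y, p_x) ≈ 103.37°.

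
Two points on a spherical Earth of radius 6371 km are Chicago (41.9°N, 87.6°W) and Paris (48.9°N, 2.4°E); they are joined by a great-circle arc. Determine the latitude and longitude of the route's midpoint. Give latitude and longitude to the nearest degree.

≈ (55°N, 46°W)

Write both endpoints as unit vectors p₁, p₂ with components (cos φ cos λ, cos φ sin λ, sin φ).
The central angle between the endpoints is δ = arccos(p₁·p₂) ≈ 1.043 rad (59.8°).
Interpolate at f = 1/2 with slerp weights a = sin((1−f)δ)/sin δ ≈ 0.577, b = sin(fδ)/sin δ ≈ 0.577.
p = a·p₁ + b·p₂ ≈ (0.397, -0.413, 0.820); φ = arcsin(p_z) ≈ 55.06°, λ = atan2(p_y, p_x) ≈ -46.15°.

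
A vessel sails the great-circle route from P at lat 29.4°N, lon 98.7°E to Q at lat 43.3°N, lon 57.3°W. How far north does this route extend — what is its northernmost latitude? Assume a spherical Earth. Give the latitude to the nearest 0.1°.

The great circle lies in the plane with unit normal n̂ = (p₁ × p₂)/|p₁ × p₂|.
Here n̂_z ≈ -0.266; the vertex latitude is φ_max = arccos|n̂_z| ≈ 74.6°.
Check via Clairaut: cos φ_max = |cos φ₁| · sin C = cos(29.4°)·sin(17.8°) ≈ 0.266, again giving ≈ 74.6°.

≈ 74.6°N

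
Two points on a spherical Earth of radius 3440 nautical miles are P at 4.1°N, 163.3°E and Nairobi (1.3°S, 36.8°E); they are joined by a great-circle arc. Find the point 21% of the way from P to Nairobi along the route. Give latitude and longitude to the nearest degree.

≈ 4°N, 137°E

Write both endpoints as unit vectors p₁, p₂ with components (cos φ cos λ, cos φ sin λ, sin φ).
The central angle between the endpoints is δ = arccos(p₁·p₂) ≈ 2.208 rad (126.5°).
Interpolate at f = 0.21 with slerp weights a = sin((1−f)δ)/sin δ ≈ 1.225, b = sin(fδ)/sin δ ≈ 0.556.
p = a·p₁ + b·p₂ ≈ (-0.725, 0.684, 0.075); φ = arcsin(p_z) ≈ 4.30°, λ = atan2(p_y, p_x) ≈ 136.66°.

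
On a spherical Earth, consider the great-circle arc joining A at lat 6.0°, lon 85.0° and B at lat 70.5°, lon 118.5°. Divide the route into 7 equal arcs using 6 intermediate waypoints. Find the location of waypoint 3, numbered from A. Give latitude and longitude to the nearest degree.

Write both endpoints as unit vectors p₁, p₂ with components (cos φ cos λ, cos φ sin λ, sin φ).
The central angle between the endpoints is δ = arccos(p₁·p₂) ≈ 1.186 rad (68.0°).
Interpolate at f = 3/7 with slerp weights a = sin((1−f)δ)/sin δ ≈ 0.676, b = sin(fδ)/sin δ ≈ 0.525.
p = a·p₁ + b·p₂ ≈ (-0.025, 0.824, 0.566); φ = arcsin(p_z) ≈ 34.45°, λ = atan2(p_y, p_x) ≈ 91.74°.

≈ lat 34°, lon 92°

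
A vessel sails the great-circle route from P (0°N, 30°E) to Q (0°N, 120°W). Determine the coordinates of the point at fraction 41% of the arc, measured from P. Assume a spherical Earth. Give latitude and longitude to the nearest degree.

Convert each endpoint to a unit vector on the sphere (x = cos φ cos λ, y = cos φ sin λ, z = sin φ).
The central angle between the endpoints is δ = arccos(p₁·p₂) ≈ 2.618 rad (150.0°).
Interpolate at f = 0.41 with slerp weights a = sin((1−f)δ)/sin δ ≈ 1.999, b = sin(fδ)/sin δ ≈ 1.758.
p = a·p₁ + b·p₂ ≈ (0.853, -0.522, 0.000); φ = arcsin(p_z) ≈ 0.00°, λ = atan2(p_y, p_x) ≈ -31.50°.

≈ (0°N, 31°W)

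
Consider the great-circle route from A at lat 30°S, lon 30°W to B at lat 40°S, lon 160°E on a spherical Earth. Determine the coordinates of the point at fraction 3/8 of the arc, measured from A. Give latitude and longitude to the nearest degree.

From cos δ = sin φ₁ sin φ₂ + cos φ₁ cos φ₂ cos Δλ, the central angle is δ ≈ 1.909 rad (109.4°).
Interpolate at f = 3/8 with slerp weights a = sin((1−f)δ)/sin δ ≈ 0.985, b = sin(fδ)/sin δ ≈ 0.696.
p = a·p₁ + b·p₂ ≈ (0.238, -0.244, -0.940); φ = arcsin(p_z) ≈ -70.04°, λ = atan2(p_y, p_x) ≈ -45.73°.

≈ lat 70°S, lon 46°W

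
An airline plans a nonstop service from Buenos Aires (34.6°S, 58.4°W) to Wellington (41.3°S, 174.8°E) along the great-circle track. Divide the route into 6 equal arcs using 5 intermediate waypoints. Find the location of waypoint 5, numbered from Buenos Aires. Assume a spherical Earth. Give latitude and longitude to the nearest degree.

≈ 52°S, 169°W

Convert each endpoint to a unit vector on the sphere (x = cos φ cos λ, y = cos φ sin λ, z = sin φ).
The central angle between the endpoints is δ = arccos(p₁·p₂) ≈ 1.566 rad (89.8°).
Interpolate at f = 5/6 with slerp weights a = sin((1−f)δ)/sin δ ≈ 0.258, b = sin(fδ)/sin δ ≈ 0.965.
p = a·p₁ + b·p₂ ≈ (-0.611, -0.115, -0.783); φ = arcsin(p_z) ≈ -51.58°, λ = atan2(p_y, p_x) ≈ -169.31°.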